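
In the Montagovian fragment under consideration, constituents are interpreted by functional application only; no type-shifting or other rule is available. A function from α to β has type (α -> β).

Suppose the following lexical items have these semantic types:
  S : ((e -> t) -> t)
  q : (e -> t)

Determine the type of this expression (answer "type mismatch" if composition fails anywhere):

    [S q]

[S q]: ((e -> t) -> t) applied to (e -> t) yields t.

t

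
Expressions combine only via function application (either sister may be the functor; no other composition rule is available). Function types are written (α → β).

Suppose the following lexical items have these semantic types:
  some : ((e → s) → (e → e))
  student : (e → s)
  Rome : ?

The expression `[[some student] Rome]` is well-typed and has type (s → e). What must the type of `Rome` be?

((e → e) → (s → e))

For [[some student] Rome] to have type (s → e) with [some student] of type (e → e), Rome must be the function: Rome : ((e → e) → (s → e)).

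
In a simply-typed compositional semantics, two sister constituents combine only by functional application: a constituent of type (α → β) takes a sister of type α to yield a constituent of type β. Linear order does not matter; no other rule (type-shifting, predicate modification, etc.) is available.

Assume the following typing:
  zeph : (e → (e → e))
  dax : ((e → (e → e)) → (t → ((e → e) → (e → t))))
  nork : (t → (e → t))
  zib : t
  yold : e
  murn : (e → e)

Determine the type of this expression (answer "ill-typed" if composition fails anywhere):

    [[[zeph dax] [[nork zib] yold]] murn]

(e → t)

[zeph dax]: functor dax : ((e → (e → e)) → (t → ((e → e) → (e → t)))), argument zeph : (e → (e → e)); result (t → ((e → e) → (e → t))).
[nork zib]: functor nork : (t → (e → t)), argument zib : t; result (e → t).
[[nork zib] yold]: functor [nork zib] : (e → t), argument yold : e; result t.
[[zeph dax] [[nork zib] yold]]: functor [zeph dax] : (t → ((e → e) → (e → t))), argument [[nork zib] yold] : t; result ((e → e) → (e → t)).
[[[zeph dax] [[nork zib] yold]] murn]: functor [[zeph dax] [[nork zib] yold]] : ((e → e) → (e → t)), argument murn : (e → e); result (e → t).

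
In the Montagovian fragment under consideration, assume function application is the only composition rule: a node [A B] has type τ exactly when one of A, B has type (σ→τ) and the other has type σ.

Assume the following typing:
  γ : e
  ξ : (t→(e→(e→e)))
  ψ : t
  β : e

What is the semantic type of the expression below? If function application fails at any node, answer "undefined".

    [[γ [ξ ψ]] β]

At [ξ ψ], ξ : (t→(e→(e→e))) takes ψ : t, giving (e→(e→e)).
At [γ [ξ ψ]], [ξ ψ] : (e→(e→e)) takes γ : e, giving (e→e).
At [[γ [ξ ψ]] β], [γ [ξ ψ]] : (e→e) takes β : e, giving e.

e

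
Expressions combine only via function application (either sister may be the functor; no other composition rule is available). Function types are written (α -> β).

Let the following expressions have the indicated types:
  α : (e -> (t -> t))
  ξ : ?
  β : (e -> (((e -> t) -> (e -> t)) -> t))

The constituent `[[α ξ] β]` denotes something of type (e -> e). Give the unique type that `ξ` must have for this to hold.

((e -> (t -> t)) -> ((e -> (((e -> t) -> (e -> t)) -> t)) -> (e -> e)))

[[α ξ] β] must have type (e -> e). The sister β has type (e -> (((e -> t) -> (e -> t)) -> t)); that is not a function onto (e -> e), so [α ξ] must be the functor, of type ((e -> (((e -> t) -> (e -> t)) -> t)) -> (e -> e)).
[α ξ] must have type ((e -> (((e -> t) -> (e -> t)) -> t)) -> (e -> e)). The sister α has type (e -> (t -> t)); that is not a function onto ((e -> (((e -> t) -> (e -> t)) -> t)) -> (e -> e)), so ξ must be the functor, of type ((e -> (t -> t)) -> ((e -> (((e -> t) -> (e -> t)) -> t)) -> (e -> e))).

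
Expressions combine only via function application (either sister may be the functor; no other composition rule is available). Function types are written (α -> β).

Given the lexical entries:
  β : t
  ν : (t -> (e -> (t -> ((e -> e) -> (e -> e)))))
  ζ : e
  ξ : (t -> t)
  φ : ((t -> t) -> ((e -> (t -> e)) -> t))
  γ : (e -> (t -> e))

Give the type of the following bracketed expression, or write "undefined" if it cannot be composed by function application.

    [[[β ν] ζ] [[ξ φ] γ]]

((e -> e) -> (e -> e))

[β ν]: ν is (t -> (e -> (t -> ((e -> e) -> (e -> e))))), β is t; result (e -> (t -> ((e -> e) -> (e -> e)))).
[[β ν] ζ]: [β ν] is (e -> (t -> ((e -> e) -> (e -> e)))), ζ is e; result (t -> ((e -> e) -> (e -> e))).
[ξ φ]: φ is ((t -> t) -> ((e -> (t -> e)) -> t)), ξ is (t -> t); result ((e -> (t -> e)) -> t).
[[ξ φ] γ]: [ξ φ] is ((e -> (t -> e)) -> t), γ is (e -> (t -> e)); result t.
[[[β ν] ζ] [[ξ φ] γ]]: [[β ν] ζ] is (t -> ((e -> e) -> (e -> e))), [[ξ φ] γ] is t; result ((e -> e) -> (e -> e)).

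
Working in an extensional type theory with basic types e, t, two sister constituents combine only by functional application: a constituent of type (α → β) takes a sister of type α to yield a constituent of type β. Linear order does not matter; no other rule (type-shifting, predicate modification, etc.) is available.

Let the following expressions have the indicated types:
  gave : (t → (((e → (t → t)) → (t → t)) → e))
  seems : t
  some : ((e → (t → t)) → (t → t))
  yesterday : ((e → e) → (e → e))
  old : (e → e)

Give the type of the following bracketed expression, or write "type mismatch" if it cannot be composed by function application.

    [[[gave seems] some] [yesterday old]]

[gave seems]: functor gave : (t → (((e → (t → t)) → (t → t)) → e)), argument seems : t; result (((e → (t → t)) → (t → t)) → e).
[[gave seems] some]: functor [gave seems] : (((e → (t → t)) → (t → t)) → e), argument some : ((e → (t → t)) → (t → t)); result e.
[yesterday old]: functor yesterday : ((e → e) → (e → e)), argument old : (e → e); result (e → e).
[[[gave seems] some] [yesterday old]]: functor [yesterday old] : (e → e), argument [[gave seems] some] : e; result e.

e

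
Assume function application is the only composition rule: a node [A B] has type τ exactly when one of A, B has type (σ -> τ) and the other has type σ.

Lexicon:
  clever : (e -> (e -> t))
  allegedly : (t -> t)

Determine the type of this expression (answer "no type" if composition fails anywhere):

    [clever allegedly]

no type

[clever allegedly]: (e -> (e -> t)) and (t -> t) cannot combine by function application — type clash.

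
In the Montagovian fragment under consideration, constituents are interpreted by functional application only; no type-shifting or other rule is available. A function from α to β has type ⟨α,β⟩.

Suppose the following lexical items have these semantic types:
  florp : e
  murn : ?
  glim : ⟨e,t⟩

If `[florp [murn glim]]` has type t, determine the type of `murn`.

⟨⟨e,t⟩,⟨e,t⟩⟩

[florp [murn glim]] is required to be t. florp : e cannot yield t as functor, so [murn glim] : ⟨e,t⟩.
[murn glim] is required to be ⟨e,t⟩. glim : ⟨e,t⟩ cannot yield ⟨e,t⟩ as functor, so murn : ⟨⟨e,t⟩,⟨e,t⟩⟩.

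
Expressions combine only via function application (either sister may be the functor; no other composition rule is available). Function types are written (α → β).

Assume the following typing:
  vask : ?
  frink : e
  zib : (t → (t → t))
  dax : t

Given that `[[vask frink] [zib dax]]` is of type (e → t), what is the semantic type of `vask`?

(e → ((t → t) → (e → t)))

At [[vask frink] [zib dax]] (required: (e → t)): [zib dax] is (t → t), which is not a function with range (e → t); hence [vask frink] is the functor — type ((t → t) → (e → t)).
At [vask frink] (required: ((t → t) → (e → t))): frink is e, which is not a function with range ((t → t) → (e → t)); hence vask is the functor — type (e → ((t → t) → (e → t))).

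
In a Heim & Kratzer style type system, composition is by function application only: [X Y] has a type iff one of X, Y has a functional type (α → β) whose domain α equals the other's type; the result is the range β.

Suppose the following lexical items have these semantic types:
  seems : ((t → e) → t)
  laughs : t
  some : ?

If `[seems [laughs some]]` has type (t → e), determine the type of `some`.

[seems [laughs some]] is required to be (t → e). seems : ((t → e) → t) cannot yield (t → e) as functor, so [laughs some] : (((t → e) → t) → (t → e)).
[laughs some] is required to be (((t → e) → t) → (t → e)). laughs : t cannot yield (((t → e) → t) → (t → e)) as functor, so some : (t → (((t → e) → t) → (t → e))).

(t → (((t → e) → t) → (t → e)))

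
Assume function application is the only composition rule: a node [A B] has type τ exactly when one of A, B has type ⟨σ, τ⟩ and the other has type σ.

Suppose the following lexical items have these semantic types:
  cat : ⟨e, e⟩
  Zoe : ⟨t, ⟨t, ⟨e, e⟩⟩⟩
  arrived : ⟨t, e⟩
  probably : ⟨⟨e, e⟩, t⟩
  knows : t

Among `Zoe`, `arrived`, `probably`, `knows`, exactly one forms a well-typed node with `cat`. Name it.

probably

Zoe : ⟨t, ⟨t, ⟨e, e⟩⟩⟩ — cat needs e; Zoe needs t; neither fits.
arrived : ⟨t, e⟩ — cat needs e; arrived needs t; neither fits.
probably — combines: probably : ⟨⟨e, e⟩, t⟩ takes cat : ⟨e, e⟩ as argument, giving t.
knows : t — cat needs e; knows needs nothing (atomic); neither fits.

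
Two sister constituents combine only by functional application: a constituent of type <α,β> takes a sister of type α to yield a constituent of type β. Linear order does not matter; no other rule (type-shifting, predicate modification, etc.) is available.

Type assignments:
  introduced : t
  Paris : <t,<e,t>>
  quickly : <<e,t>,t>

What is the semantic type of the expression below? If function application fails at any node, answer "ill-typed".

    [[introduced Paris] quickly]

t

[introduced Paris] — Paris of type <t,<e,t>> combines with introduced of type t: type <e,t>.
[[introduced Paris] quickly] — quickly of type <<e,t>,t> combines with [introduced Paris] of type <e,t>: type t.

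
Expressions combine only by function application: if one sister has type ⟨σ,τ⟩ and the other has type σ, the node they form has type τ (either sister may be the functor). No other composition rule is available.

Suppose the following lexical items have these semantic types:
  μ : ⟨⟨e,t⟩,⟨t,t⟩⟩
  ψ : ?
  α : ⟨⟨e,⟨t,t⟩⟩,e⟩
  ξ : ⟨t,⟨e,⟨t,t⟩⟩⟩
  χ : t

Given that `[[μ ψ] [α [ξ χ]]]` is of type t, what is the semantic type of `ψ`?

⟨⟨⟨e,t⟩,⟨t,t⟩⟩,⟨e,t⟩⟩

[[μ ψ] [α [ξ χ]]] is required to be t. [α [ξ χ]] : e cannot yield t as functor, so [μ ψ] : ⟨e,t⟩.
[μ ψ] is required to be ⟨e,t⟩. μ : ⟨⟨e,t⟩,⟨t,t⟩⟩ cannot yield ⟨e,t⟩ as functor, so ψ : ⟨⟨⟨e,t⟩,⟨t,t⟩⟩,⟨e,t⟩⟩.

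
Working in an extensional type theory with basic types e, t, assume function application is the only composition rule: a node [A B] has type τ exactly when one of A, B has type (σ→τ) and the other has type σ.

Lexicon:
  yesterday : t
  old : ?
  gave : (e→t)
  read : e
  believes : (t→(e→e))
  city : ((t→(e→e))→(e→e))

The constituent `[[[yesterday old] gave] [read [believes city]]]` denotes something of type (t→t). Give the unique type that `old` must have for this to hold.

[[[yesterday old] gave] [read [believes city]]] must have type (t→t). The sister [read [believes city]] has type e; that is not a function onto (t→t), so [[yesterday old] gave] must be the functor, of type (e→(t→t)).
[[yesterday old] gave] must have type (e→(t→t)). The sister gave has type (e→t); that is not a function onto (e→(t→t)), so [yesterday old] must be the functor, of type ((e→t)→(e→(t→t))).
[yesterday old] must have type ((e→t)→(e→(t→t))). The sister yesterday has type t; that is not a function onto ((e→t)→(e→(t→t))), so old must be the functor, of type (t→((e→t)→(e→(t→t)))).

(t→((e→t)→(e→(t→t))))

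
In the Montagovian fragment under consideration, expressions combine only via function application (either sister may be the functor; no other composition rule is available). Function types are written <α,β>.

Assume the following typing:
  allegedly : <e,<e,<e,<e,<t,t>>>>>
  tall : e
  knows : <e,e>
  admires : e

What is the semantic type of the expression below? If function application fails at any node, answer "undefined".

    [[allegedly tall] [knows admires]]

At [allegedly tall], allegedly : <e,<e,<e,<e,<t,t>>>>> takes tall : e, giving <e,<e,<e,<t,t>>>>.
At [knows admires], knows : <e,e> takes admires : e, giving e.
At [[allegedly tall] [knows admires]], [allegedly tall] : <e,<e,<e,<t,t>>>> takes [knows admires] : e, giving <e,<e,<t,t>>>.

<e,<e,<t,t>>>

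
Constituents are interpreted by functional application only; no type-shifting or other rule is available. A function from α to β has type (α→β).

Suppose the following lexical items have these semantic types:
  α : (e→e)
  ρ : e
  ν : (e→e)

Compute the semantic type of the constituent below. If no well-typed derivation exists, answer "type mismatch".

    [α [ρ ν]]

e

[ρ ν]: (e→e) applied to e yields e.
[α [ρ ν]]: (e→e) applied to e yields e.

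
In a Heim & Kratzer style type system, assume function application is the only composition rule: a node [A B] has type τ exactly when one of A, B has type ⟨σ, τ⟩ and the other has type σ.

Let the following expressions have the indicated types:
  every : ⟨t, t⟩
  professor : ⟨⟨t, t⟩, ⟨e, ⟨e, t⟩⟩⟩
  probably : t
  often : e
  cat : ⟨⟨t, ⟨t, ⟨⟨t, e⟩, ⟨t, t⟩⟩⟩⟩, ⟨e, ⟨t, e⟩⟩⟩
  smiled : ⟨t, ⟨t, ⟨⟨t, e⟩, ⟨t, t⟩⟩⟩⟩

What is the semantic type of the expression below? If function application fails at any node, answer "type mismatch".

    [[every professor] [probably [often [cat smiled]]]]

⟨e, t⟩

[every professor]: functor professor : ⟨⟨t, t⟩, ⟨e, ⟨e, t⟩⟩⟩, argument every : ⟨t, t⟩; result ⟨e, ⟨e, t⟩⟩.
[cat smiled]: functor cat : ⟨⟨t, ⟨t, ⟨⟨t, e⟩, ⟨t, t⟩⟩⟩⟩, ⟨e, ⟨t, e⟩⟩⟩, argument smiled : ⟨t, ⟨t, ⟨⟨t, e⟩, ⟨t, t⟩⟩⟩⟩; result ⟨e, ⟨t, e⟩⟩.
[often [cat smiled]]: functor [cat smiled] : ⟨e, ⟨t, e⟩⟩, argument often : e; result ⟨t, e⟩.
[probably [often [cat smiled]]]: functor [often [cat smiled]] : ⟨t, e⟩, argument probably : t; result e.
[[every professor] [probably [often [cat smiled]]]]: functor [every professor] : ⟨e, ⟨e, t⟩⟩, argument [probably [often [cat smiled]]] : e; result ⟨e, t⟩.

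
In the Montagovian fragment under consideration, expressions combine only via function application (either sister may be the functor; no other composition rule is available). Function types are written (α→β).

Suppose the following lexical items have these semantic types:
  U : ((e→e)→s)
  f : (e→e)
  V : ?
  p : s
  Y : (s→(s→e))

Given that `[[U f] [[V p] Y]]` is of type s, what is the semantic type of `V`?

(s→((s→(s→e))→(s→s)))

[[U f] [[V p] Y]] must have type s. The sister [U f] has type s; that is not a function onto s, so [[V p] Y] must be the functor, of type (s→s).
[[V p] Y] must have type (s→s). The sister Y has type (s→(s→e)); that is not a function onto (s→s), so [V p] must be the functor, of type ((s→(s→e))→(s→s)).
[V p] must have type ((s→(s→e))→(s→s)). The sister p has type s; that is not a function onto ((s→(s→e))→(s→s)), so V must be the functor, of type (s→((s→(s→e))→(s→s))).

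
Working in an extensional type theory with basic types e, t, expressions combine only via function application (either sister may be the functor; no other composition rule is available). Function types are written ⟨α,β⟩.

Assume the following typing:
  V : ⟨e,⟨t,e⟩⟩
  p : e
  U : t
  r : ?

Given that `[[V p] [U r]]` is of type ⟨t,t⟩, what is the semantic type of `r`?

⟨t,⟨⟨t,e⟩,⟨t,t⟩⟩⟩

At [[V p] [U r]] (required: ⟨t,t⟩): [V p] is ⟨t,e⟩, which is not a function with range ⟨t,t⟩; hence [U r] is the functor — type ⟨⟨t,e⟩,⟨t,t⟩⟩.
At [U r] (required: ⟨⟨t,e⟩,⟨t,t⟩⟩): U is t, which is not a function with range ⟨⟨t,e⟩,⟨t,t⟩⟩; hence r is the functor — type ⟨t,⟨⟨t,e⟩,⟨t,t⟩⟩⟩.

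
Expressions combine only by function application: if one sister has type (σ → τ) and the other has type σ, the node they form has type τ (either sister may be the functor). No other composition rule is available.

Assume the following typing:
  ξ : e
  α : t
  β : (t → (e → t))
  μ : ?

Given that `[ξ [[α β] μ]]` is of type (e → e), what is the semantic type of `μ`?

((e → t) → (e → (e → e)))

For [ξ [[α β] μ]] to have type (e → e) with ξ of type e, [[α β] μ] must be the function: [[α β] μ] : (e → (e → e)).
For [[α β] μ] to have type (e → (e → e)) with [α β] of type (e → t), μ must be the function: μ : ((e → t) → (e → (e → e))).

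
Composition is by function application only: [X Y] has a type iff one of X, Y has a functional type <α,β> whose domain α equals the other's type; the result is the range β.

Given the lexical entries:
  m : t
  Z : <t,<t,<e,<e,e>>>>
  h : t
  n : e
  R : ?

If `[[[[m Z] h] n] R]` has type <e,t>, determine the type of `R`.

[[[[m Z] h] n] R] is required to be <e,t>. [[[m Z] h] n] : <e,e> cannot yield <e,t> as functor, so R : <<e,e>,<e,t>>.

<<e,e>,<e,t>>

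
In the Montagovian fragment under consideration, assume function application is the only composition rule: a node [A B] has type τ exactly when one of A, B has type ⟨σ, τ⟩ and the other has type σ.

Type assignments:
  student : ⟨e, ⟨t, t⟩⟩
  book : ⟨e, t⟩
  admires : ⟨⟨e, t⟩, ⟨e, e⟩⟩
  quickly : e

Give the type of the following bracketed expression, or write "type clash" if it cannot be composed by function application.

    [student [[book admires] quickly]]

[book admires]: admires is ⟨⟨e, t⟩, ⟨e, e⟩⟩, book is ⟨e, t⟩; result ⟨e, e⟩.
[[book admires] quickly]: [book admires] is ⟨e, e⟩, quickly is e; result e.
[student [[book admires] quickly]]: student is ⟨e, ⟨t, t⟩⟩, [[book admires] quickly] is e; result ⟨t, t⟩.

⟨t, t⟩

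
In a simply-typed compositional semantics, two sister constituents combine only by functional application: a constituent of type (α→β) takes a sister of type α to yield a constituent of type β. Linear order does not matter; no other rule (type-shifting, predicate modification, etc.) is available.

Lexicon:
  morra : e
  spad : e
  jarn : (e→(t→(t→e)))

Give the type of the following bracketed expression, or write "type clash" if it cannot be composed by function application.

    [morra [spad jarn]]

type clash

At [spad jarn], jarn : (e→(t→(t→e))) takes spad : e, giving (t→(t→e)).
At [morra [spad jarn]]: neither e nor (t→(t→e)) can take the other as argument; the node is ill-typed.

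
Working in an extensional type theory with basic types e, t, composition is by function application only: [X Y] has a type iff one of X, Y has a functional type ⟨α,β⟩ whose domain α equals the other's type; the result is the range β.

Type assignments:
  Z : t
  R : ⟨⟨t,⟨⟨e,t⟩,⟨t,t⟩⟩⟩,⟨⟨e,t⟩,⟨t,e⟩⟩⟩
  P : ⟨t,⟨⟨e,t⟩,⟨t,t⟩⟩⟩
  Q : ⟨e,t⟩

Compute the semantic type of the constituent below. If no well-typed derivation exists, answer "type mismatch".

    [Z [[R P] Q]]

[R P] — R of type ⟨⟨t,⟨⟨e,t⟩,⟨t,t⟩⟩⟩,⟨⟨e,t⟩,⟨t,e⟩⟩⟩ combines with P of type ⟨t,⟨⟨e,t⟩,⟨t,t⟩⟩⟩: type ⟨⟨e,t⟩,⟨t,e⟩⟩.
[[R P] Q] — [R P] of type ⟨⟨e,t⟩,⟨t,e⟩⟩ combines with Q of type ⟨e,t⟩: type ⟨t,e⟩.
[Z [[R P] Q]] — [[R P] Q] of type ⟨t,e⟩ combines with Z of type t: type e.

e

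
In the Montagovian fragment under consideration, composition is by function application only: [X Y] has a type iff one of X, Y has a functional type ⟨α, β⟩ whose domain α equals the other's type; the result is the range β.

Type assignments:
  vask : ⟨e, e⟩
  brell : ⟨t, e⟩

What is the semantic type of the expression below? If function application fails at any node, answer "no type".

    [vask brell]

[vask brell]: ⟨e, e⟩ with ⟨t, e⟩ — neither is a function whose domain matches the other; composition fails here.

no type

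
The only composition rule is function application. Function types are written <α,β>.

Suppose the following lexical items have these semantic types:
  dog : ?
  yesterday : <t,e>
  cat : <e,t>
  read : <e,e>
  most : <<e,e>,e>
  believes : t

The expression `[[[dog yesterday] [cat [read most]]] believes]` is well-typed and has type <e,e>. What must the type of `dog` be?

<<t,e>,<t,<t,<e,e>>>>

For [[[dog yesterday] [cat [read most]]] believes] to have type <e,e> with believes of type t, [[dog yesterday] [cat [read most]]] must be the function: [[dog yesterday] [cat [read most]]] : <t,<e,e>>.
For [[dog yesterday] [cat [read most]]] to have type <t,<e,e>> with [cat [read most]] of type t, [dog yesterday] must be the function: [dog yesterday] : <t,<t,<e,e>>>.
For [dog yesterday] to have type <t,<t,<e,e>>> with yesterday of type <t,e>, dog must be the function: dog : <<t,e>,<t,<t,<e,e>>>>.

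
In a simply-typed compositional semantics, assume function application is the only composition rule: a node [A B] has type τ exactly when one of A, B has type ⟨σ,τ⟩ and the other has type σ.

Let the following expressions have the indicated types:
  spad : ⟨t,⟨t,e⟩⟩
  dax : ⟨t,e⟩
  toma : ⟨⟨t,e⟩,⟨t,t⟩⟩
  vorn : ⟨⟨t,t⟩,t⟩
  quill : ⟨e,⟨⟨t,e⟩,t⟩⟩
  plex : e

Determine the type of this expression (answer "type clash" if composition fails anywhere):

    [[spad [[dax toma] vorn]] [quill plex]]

t

At [dax toma], toma : ⟨⟨t,e⟩,⟨t,t⟩⟩ takes dax : ⟨t,e⟩, giving ⟨t,t⟩.
At [[dax toma] vorn], vorn : ⟨⟨t,t⟩,t⟩ takes [dax toma] : ⟨t,t⟩, giving t.
At [spad [[dax toma] vorn]], spad : ⟨t,⟨t,e⟩⟩ takes [[dax toma] vorn] : t, giving ⟨t,e⟩.
At [quill plex], quill : ⟨e,⟨⟨t,e⟩,t⟩⟩ takes plex : e, giving ⟨⟨t,e⟩,t⟩.
At [[spad [[dax toma] vorn]] [quill plex]], [quill plex] : ⟨⟨t,e⟩,t⟩ takes [spad [[dax toma] vorn]] : ⟨t,e⟩, giving t.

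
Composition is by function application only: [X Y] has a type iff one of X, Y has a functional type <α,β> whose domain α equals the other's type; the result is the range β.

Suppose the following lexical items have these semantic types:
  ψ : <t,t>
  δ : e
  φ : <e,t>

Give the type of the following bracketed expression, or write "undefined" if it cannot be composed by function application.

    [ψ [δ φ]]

[δ φ]: functor φ : <e,t>, argument δ : e; result t.
[ψ [δ φ]]: functor ψ : <t,t>, argument [δ φ] : t; result t.

t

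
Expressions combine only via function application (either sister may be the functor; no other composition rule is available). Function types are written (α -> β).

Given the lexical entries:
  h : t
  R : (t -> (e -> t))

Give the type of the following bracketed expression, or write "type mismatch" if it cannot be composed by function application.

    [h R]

(e -> t)

[h R] — R of type (t -> (e -> t)) combines with h of type t: type (e -> t).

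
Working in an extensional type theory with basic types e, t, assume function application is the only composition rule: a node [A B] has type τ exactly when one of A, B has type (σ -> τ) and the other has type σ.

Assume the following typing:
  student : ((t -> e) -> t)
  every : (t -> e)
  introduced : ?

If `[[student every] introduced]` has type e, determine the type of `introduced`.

(t -> e)

At [[student every] introduced] (required: e): [student every] is t, which is not a function with range e; hence introduced is the functor — type (t -> e).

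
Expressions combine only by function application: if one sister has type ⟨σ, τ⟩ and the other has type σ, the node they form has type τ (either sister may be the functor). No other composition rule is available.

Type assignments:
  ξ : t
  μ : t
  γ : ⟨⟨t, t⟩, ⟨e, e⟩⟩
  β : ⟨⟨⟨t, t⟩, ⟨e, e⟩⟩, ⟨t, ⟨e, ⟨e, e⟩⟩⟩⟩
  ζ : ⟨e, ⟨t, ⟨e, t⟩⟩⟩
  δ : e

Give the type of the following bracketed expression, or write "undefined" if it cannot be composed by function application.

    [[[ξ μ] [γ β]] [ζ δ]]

At [ξ μ]: neither t nor t can take the other as argument; the node is ill-typed.

undefined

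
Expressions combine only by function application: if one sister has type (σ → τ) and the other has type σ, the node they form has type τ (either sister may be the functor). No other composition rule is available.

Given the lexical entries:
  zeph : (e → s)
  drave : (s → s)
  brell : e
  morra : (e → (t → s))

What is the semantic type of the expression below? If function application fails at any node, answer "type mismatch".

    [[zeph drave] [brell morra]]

type mismatch

[zeph drave]: (e → s) and (s → s) cannot combine by function application — type clash.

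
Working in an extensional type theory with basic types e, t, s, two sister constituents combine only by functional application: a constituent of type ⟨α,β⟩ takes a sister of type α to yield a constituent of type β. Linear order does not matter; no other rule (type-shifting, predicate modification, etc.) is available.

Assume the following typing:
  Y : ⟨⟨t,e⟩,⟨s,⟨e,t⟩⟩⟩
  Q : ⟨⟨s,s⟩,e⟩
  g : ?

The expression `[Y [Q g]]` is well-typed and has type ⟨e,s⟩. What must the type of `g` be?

For [Y [Q g]] to have type ⟨e,s⟩ with Y of type ⟨⟨t,e⟩,⟨s,⟨e,t⟩⟩⟩, [Q g] must be the function: [Q g] : ⟨⟨⟨t,e⟩,⟨s,⟨e,t⟩⟩⟩,⟨e,s⟩⟩.
For [Q g] to have type ⟨⟨⟨t,e⟩,⟨s,⟨e,t⟩⟩⟩,⟨e,s⟩⟩ with Q of type ⟨⟨s,s⟩,e⟩, g must be the function: g : ⟨⟨⟨s,s⟩,e⟩,⟨⟨⟨t,e⟩,⟨s,⟨e,t⟩⟩⟩,⟨e,s⟩⟩⟩.

⟨⟨⟨s,s⟩,e⟩,⟨⟨⟨t,e⟩,⟨s,⟨e,t⟩⟩⟩,⟨e,s⟩⟩⟩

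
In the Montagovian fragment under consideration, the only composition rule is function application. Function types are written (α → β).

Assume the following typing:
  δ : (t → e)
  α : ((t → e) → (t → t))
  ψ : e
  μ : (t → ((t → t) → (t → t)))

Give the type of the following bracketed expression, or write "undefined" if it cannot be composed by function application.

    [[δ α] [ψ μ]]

undefined

[δ α]: functor α : ((t → e) → (t → t)), argument δ : (t → e); result (t → t).
[ψ μ]: e with (t → ((t → t) → (t → t))) — neither is a function whose domain matches the other; composition fails here.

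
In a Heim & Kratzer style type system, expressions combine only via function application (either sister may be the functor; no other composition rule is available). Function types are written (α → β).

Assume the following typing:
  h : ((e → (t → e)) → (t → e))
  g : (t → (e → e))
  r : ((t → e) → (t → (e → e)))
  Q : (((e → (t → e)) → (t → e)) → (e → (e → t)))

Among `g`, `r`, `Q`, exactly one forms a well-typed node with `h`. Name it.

Q

g : (t → (e → e)) — neither side's domain matches the other.
r : ((t → e) → (t → (e → e))) — neither side's domain matches the other.
Q — combines: Q : (((e → (t → e)) → (t → e)) → (e → (e → t))) takes h : ((e → (t → e)) → (t → e)) as argument, giving (e → (e → t)).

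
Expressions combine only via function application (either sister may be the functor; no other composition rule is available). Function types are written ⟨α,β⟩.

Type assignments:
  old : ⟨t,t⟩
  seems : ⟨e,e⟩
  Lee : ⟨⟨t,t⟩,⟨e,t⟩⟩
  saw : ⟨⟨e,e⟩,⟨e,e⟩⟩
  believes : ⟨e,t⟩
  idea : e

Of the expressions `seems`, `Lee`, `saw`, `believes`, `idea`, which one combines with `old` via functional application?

Lee

seems : ⟨e,e⟩ — no; old wants t, and seems wants e.
Lee — combines: Lee : ⟨⟨t,t⟩,⟨e,t⟩⟩ takes old : ⟨t,t⟩ as argument, giving ⟨e,t⟩.
saw : ⟨⟨e,e⟩,⟨e,e⟩⟩ — no; old wants t, and saw wants ⟨e,e⟩.
believes : ⟨e,t⟩ — no; old wants t, and believes wants e.
idea : e — no; old wants t, and idea wants nothing (atomic).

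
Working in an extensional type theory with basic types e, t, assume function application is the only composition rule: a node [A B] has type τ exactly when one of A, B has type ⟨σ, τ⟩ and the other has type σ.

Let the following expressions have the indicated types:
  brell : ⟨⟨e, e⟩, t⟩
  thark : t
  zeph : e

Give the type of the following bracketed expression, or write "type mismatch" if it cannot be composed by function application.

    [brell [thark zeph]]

At [thark zeph]: neither t nor e can take the other as argument; the node is ill-typed.

type mismatch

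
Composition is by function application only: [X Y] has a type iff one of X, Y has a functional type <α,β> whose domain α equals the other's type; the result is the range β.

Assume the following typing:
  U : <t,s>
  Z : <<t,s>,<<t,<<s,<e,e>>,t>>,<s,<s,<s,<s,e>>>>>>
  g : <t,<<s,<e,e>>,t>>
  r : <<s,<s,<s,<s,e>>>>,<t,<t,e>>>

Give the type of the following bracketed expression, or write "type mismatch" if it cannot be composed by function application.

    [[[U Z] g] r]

<t,<t,e>>

At [U Z], Z : <<t,s>,<<t,<<s,<e,e>>,t>>,<s,<s,<s,<s,e>>>>>> takes U : <t,s>, giving <<t,<<s,<e,e>>,t>>,<s,<s,<s,<s,e>>>>>.
At [[U Z] g], [U Z] : <<t,<<s,<e,e>>,t>>,<s,<s,<s,<s,e>>>>> takes g : <t,<<s,<e,e>>,t>>, giving <s,<s,<s,<s,e>>>>.
At [[[U Z] g] r], r : <<s,<s,<s,<s,e>>>>,<t,<t,e>>> takes [[U Z] g] : <s,<s,<s,<s,e>>>>, giving <t,<t,e>>.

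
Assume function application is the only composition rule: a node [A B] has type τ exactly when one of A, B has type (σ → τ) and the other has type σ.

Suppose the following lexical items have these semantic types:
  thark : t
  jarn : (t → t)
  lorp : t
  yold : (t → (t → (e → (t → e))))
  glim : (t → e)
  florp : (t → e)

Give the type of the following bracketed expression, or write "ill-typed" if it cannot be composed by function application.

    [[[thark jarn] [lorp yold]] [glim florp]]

[thark jarn]: jarn is (t → t), thark is t; result t.
[lorp yold]: yold is (t → (t → (e → (t → e)))), lorp is t; result (t → (e → (t → e))).
[[thark jarn] [lorp yold]]: [lorp yold] is (t → (e → (t → e))), [thark jarn] is t; result (e → (t → e)).
[glim florp]: (t → e) and (t → e) cannot combine by function application — type clash.

ill-typed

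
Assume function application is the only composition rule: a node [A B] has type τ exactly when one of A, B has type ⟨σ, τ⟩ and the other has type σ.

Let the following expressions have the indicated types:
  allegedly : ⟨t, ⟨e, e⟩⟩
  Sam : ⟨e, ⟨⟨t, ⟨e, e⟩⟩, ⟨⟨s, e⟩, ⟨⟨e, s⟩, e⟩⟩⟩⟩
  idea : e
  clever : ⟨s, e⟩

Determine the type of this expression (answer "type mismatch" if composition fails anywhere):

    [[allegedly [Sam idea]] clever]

⟨⟨e, s⟩, e⟩

[Sam idea]: functor Sam : ⟨e, ⟨⟨t, ⟨e, e⟩⟩, ⟨⟨s, e⟩, ⟨⟨e, s⟩, e⟩⟩⟩⟩, argument idea : e; result ⟨⟨t, ⟨e, e⟩⟩, ⟨⟨s, e⟩, ⟨⟨e, s⟩, e⟩⟩⟩.
[allegedly [Sam idea]]: functor [Sam idea] : ⟨⟨t, ⟨e, e⟩⟩, ⟨⟨s, e⟩, ⟨⟨e, s⟩, e⟩⟩⟩, argument allegedly : ⟨t, ⟨e, e⟩⟩; result ⟨⟨s, e⟩, ⟨⟨e, s⟩, e⟩⟩.
[[allegedly [Sam idea]] clever]: functor [allegedly [Sam idea]] : ⟨⟨s, e⟩, ⟨⟨e, s⟩, e⟩⟩, argument clever : ⟨s, e⟩; result ⟨⟨e, s⟩, e⟩.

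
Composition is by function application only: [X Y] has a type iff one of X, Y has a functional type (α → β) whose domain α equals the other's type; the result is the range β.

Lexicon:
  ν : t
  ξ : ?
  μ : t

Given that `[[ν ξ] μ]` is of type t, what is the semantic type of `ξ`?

[[ν ξ] μ] must have type t. The sister μ has type t; that is not a function onto t, so [ν ξ] must be the functor, of type (t → t).
[ν ξ] must have type (t → t). The sister ν has type t; that is not a function onto (t → t), so ξ must be the functor, of type (t → (t → t)).

(t → (t → t))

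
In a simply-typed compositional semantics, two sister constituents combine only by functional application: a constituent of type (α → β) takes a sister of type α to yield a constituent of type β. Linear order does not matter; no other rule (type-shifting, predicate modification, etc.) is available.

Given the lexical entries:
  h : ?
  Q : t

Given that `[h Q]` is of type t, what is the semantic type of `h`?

(t → t)

[h Q] must have type t. The sister Q has type t; that is not a function onto t, so h must be the functor, of type (t → t).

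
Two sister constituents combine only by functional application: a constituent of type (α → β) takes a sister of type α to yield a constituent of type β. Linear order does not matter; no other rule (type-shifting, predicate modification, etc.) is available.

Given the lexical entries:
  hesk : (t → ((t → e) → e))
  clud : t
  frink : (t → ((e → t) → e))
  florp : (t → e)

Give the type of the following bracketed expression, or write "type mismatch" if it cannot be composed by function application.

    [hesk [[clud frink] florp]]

type mismatch

At [clud frink], frink : (t → ((e → t) → e)) takes clud : t, giving ((e → t) → e).
[[clud frink] florp]: ((e → t) → e) and (t → e) cannot combine by function application — type clash.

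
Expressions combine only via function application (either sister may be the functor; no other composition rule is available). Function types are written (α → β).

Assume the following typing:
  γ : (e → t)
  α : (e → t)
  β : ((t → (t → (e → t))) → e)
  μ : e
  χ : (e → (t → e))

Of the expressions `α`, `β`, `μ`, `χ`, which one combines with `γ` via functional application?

α : (e → t) — no; γ wants e, and α wants e.
β : ((t → (t → (e → t))) → e) — no; γ wants e, and β wants (t → (t → (e → t))).
μ — combines: γ : (e → t) takes μ : e as argument, giving t.
χ : (e → (t → e)) — no; γ wants e, and χ wants e.

μ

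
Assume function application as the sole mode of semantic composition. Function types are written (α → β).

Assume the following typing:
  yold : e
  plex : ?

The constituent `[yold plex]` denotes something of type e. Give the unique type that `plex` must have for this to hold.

(e → e)

At [yold plex] (required: e): yold is e, which is not a function with range e; hence plex is the functor — type (e → e).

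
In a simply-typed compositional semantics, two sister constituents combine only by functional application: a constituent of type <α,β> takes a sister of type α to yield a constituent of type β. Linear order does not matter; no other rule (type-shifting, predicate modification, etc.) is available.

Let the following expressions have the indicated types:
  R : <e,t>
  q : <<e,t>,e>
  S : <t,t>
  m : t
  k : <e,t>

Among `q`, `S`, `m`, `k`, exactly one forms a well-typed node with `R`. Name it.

q — combines: q : <<e,t>,e> takes R : <e,t> as argument, giving e.
S : <t,t> — does not combine with R.
m : t — does not combine with R.
k : <e,t> — does not combine with R.

q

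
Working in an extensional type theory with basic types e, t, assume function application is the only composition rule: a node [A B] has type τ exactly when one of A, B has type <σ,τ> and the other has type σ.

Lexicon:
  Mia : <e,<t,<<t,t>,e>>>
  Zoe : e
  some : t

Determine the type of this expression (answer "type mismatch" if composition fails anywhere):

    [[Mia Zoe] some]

<<t,t>,e>

[Mia Zoe]: functor Mia : <e,<t,<<t,t>,e>>>, argument Zoe : e; result <t,<<t,t>,e>>.
[[Mia Zoe] some]: functor [Mia Zoe] : <t,<<t,t>,e>>, argument some : t; result <<t,t>,e>.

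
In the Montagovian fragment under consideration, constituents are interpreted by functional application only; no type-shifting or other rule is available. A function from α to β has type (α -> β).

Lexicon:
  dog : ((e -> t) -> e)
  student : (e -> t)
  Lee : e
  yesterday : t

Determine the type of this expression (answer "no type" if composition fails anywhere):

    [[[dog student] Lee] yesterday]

no type

[dog student]: dog is ((e -> t) -> e), student is (e -> t); result e.
[[dog student] Lee]: e and e cannot combine by function application — type clash.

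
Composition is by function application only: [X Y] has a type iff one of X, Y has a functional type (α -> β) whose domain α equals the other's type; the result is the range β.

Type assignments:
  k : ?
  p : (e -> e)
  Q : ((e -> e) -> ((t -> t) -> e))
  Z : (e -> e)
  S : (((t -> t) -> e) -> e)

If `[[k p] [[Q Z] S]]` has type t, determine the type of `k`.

((e -> e) -> (e -> t))

[[k p] [[Q Z] S]] is required to be t. [[Q Z] S] : e cannot yield t as functor, so [k p] : (e -> t).
[k p] is required to be (e -> t). p : (e -> e) cannot yield (e -> t) as functor, so k : ((e -> e) -> (e -> t)).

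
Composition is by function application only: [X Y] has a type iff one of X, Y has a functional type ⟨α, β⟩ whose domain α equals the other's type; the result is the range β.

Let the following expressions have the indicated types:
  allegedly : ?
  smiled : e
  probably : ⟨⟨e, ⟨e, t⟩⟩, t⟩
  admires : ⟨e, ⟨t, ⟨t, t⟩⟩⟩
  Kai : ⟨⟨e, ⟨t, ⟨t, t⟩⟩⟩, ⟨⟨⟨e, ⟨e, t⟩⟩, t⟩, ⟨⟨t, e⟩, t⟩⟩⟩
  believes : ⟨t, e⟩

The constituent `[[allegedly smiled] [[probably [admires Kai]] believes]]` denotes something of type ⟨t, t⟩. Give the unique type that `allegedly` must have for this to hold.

For [[allegedly smiled] [[probably [admires Kai]] believes]] to have type ⟨t, t⟩ with [[probably [admires Kai]] believes] of type t, [allegedly smiled] must be the function: [allegedly smiled] : ⟨t, ⟨t, t⟩⟩.
For [allegedly smiled] to have type ⟨t, ⟨t, t⟩⟩ with smiled of type e, allegedly must be the function: allegedly : ⟨e, ⟨t, ⟨t, t⟩⟩⟩.

⟨e, ⟨t, ⟨t, t⟩⟩⟩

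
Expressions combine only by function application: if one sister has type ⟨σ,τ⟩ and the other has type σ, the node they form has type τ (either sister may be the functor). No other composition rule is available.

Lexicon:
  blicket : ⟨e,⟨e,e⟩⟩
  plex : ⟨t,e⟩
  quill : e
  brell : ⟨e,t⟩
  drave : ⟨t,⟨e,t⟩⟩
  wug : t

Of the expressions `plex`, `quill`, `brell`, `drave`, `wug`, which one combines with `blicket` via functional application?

quill

plex : ⟨t,e⟩ — neither side's domain matches the other.
quill — combines: blicket : ⟨e,⟨e,e⟩⟩ takes quill : e as argument, giving ⟨e,e⟩.
brell : ⟨e,t⟩ — neither side's domain matches the other.
drave : ⟨t,⟨e,t⟩⟩ — neither side's domain matches the other.
wug : t — neither side's domain matches the other.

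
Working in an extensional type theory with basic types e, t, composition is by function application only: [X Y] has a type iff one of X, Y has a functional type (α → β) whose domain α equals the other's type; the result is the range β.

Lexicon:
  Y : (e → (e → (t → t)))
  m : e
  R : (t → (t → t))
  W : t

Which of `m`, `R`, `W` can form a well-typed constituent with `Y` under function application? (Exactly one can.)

m

m — combines: Y : (e → (e → (t → t))) takes m : e as argument, giving (e → (t → t)).
R : (t → (t → t)) — neither side's domain matches the other.
W : t — neither side's domain matches the other.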